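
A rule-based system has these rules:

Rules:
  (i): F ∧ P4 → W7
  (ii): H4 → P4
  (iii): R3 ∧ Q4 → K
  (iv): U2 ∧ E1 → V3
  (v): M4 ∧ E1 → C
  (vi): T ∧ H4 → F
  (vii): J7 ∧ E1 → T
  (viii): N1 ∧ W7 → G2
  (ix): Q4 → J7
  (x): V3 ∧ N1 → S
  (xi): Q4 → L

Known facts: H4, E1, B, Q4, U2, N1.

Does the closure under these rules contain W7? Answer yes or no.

yes

Round 1: (ii) [H4 → P4]; (iv) [U2 ∧ E1 → V3]; (ix) [Q4 → J7]; (xi) [Q4 → L]. Adds P4, V3, J7, L.
Round 2: (vii) [J7 ∧ E1 → T]; (x) [V3 ∧ N1 → S]. Adds T, S.
Round 3: (vi) [T ∧ H4 → F]. Adds F.
Round 4: (i) [F ∧ P4 → W7]. Adds W7.
Round 5: (viii) [N1 ∧ W7 → G2]. Adds G2.
W7 appears in round 4, so it is derivable.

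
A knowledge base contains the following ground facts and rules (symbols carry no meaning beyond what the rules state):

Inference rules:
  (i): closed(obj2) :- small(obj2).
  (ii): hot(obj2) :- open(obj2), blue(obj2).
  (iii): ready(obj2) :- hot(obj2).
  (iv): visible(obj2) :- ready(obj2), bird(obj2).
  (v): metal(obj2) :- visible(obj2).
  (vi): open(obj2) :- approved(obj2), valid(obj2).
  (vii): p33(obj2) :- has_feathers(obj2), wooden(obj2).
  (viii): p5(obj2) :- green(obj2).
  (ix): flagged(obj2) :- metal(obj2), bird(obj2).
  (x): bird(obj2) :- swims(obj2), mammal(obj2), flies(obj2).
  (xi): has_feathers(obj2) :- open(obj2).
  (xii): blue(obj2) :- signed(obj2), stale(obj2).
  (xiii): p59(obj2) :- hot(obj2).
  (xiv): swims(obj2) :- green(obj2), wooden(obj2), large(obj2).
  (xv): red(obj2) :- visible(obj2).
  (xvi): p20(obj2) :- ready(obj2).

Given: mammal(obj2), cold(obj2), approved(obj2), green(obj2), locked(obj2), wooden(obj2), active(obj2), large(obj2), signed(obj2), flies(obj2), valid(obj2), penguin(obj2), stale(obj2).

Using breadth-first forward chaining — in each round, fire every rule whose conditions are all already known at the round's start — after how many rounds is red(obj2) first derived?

[1] (vi) [open(obj2) :- approved(obj2), valid(obj2).]; (viii) [p5(obj2) :- green(obj2).]; (xii) [blue(obj2) :- signed(obj2), stale(obj2).]; (xiv) [swims(obj2) :- green(obj2), wooden(obj2), large(obj2).]. ⇒ new: open(obj2), p5(obj2), blue(obj2), swims(obj2).
[2] (ii) [hot(obj2) :- open(obj2), blue(obj2).]; (x) [bird(obj2) :- swims(obj2), mammal(obj2), flies(obj2).]; (xi) [has_feathers(obj2) :- open(obj2).]. ⇒ new: hot(obj2), bird(obj2), has_feathers(obj2).
[3] (iii) [ready(obj2) :- hot(obj2).]; (vii) [p33(obj2) :- has_feathers(obj2), wooden(obj2).]; (xiii) [p59(obj2) :- hot(obj2).]. ⇒ new: ready(obj2), p33(obj2), p59(obj2).
[4] (iv) [visible(obj2) :- ready(obj2), bird(obj2).]; (xvi) [p20(obj2) :- ready(obj2).]. ⇒ new: visible(obj2), p20(obj2).
[5] (v) [metal(obj2) :- visible(obj2).]; (xv) [red(obj2) :- visible(obj2).]. ⇒ new: metal(obj2), red(obj2).
red(obj2) first appears in round 5.

5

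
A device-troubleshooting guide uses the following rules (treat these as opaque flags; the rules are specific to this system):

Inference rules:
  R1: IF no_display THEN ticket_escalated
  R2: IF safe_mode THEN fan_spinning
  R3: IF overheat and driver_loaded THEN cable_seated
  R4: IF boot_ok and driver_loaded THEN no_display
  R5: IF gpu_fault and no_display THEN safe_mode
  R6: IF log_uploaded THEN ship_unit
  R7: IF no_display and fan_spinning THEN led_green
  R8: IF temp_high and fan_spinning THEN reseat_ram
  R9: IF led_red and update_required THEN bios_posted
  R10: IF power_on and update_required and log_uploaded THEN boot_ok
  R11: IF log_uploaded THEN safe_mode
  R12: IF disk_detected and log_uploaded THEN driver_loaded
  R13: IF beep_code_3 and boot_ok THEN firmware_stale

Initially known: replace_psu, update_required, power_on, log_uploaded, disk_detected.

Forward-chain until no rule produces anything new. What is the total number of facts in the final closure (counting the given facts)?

13

Round 1: R6 [IF log_uploaded THEN ship_unit]; R10 [IF power_on and update_required and log_uploaded THEN boot_ok]; R11 [IF log_uploaded THEN safe_mode]; R12 [IF disk_detected and log_uploaded THEN driver_loaded]. Adds ship_unit, boot_ok, safe_mode, driver_loaded.
Round 2: R2 [IF safe_mode THEN fan_spinning]; R4 [IF boot_ok and driver_loaded THEN no_display]. Adds fan_spinning, no_display.
Round 3: R1 [IF no_display THEN ticket_escalated]; R7 [IF no_display and fan_spinning THEN led_green]. Adds ticket_escalated, led_green.
Closure: {boot_ok, disk_detected, driver_loaded, fan_spinning, led_green, log_uploaded, no_display, power_on, replace_psu, safe_mode, ship_unit, ticket_escalated, update_required} — 13 facts.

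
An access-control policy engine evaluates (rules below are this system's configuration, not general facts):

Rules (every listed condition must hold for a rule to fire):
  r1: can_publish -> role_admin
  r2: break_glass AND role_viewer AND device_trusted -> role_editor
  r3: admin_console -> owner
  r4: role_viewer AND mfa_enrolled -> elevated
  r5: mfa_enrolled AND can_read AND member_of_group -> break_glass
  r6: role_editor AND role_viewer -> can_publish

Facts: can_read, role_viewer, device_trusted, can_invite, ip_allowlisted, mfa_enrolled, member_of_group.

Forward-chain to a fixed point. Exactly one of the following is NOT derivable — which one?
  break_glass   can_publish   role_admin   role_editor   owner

owner

Round 1: r4 [role_viewer AND mfa_enrolled -> elevated]; r5 [mfa_enrolled AND can_read AND member_of_group -> break_glass]. Adds elevated, break_glass.
Round 2: r2 [break_glass AND role_viewer AND device_trusted -> role_editor]. Adds role_editor.
Round 3: r6 [role_editor AND role_viewer -> can_publish]. Adds can_publish.
Round 4: r1 [can_publish -> role_admin]. Adds role_admin.
Derived: can_publish (round 3), break_glass (round 1), role_admin (round 4), role_editor (round 2). owner never appears in any round.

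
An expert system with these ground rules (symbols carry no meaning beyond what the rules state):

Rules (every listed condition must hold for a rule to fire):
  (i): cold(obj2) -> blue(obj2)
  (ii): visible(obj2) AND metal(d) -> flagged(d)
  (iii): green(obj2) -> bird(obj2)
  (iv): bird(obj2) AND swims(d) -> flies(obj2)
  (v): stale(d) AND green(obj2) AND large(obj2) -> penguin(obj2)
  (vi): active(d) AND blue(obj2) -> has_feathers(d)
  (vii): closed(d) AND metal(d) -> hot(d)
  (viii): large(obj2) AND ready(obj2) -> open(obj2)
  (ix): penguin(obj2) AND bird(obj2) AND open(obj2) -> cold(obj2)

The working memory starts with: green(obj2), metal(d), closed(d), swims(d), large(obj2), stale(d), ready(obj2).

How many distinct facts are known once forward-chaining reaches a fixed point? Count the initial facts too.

[1] (iii) [green(obj2) -> bird(obj2)]; (v) [stale(d) AND green(obj2) AND large(obj2) -> penguin(obj2)]; (vii) [closed(d) AND metal(d) -> hot(d)]; (viii) [large(obj2) AND ready(obj2) -> open(obj2)]. ⇒ new: bird(obj2), penguin(obj2), hot(d), open(obj2).
[2] (iv) [bird(obj2) AND swims(d) -> flies(obj2)]; (ix) [penguin(obj2) AND bird(obj2) AND open(obj2) -> cold(obj2)]. ⇒ new: flies(obj2), cold(obj2).
[3] (i) [cold(obj2) -> blue(obj2)]. ⇒ new: blue(obj2).
Closure: {bird(obj2), blue(obj2), closed(d), cold(obj2), flies(obj2), green(obj2), hot(d), large(obj2), metal(d), open(obj2), penguin(obj2), ready(obj2), stale(d), swims(d)} — 14 facts.

14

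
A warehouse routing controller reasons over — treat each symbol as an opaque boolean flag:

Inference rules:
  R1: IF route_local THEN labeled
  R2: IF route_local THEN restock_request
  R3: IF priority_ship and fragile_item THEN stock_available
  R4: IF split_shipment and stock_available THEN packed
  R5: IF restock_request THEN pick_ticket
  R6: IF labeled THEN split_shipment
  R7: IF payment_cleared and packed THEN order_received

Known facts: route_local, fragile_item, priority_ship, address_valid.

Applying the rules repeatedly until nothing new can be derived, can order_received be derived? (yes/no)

no

[1] R1 [IF route_local THEN labeled]; R2 [IF route_local THEN restock_request]; R3 [IF priority_ship and fragile_item THEN stock_available]. ⇒ new: labeled, restock_request, stock_available.
[2] R5 [IF restock_request THEN pick_ticket]; R6 [IF labeled THEN split_shipment]. ⇒ new: pick_ticket, split_shipment.
[3] R4 [IF split_shipment and stock_available THEN packed]. ⇒ new: packed.
Fixed point reached. order_received is concluded only by R7; R7 needs payment_cleared (never derived).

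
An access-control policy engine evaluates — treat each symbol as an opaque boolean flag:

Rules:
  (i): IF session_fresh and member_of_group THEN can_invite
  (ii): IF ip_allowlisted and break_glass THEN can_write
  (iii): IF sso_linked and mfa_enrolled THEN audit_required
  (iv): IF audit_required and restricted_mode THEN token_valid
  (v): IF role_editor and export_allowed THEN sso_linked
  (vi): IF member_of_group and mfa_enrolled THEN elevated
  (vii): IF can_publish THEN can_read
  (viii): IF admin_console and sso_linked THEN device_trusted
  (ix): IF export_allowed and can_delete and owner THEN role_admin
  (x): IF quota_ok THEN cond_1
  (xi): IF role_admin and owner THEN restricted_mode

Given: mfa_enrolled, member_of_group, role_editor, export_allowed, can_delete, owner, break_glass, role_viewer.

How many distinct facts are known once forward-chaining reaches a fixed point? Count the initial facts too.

14

[1] (v) [IF role_editor and export_allowed THEN sso_linked]; (vi) [IF member_of_group and mfa_enrolled THEN elevated]; (ix) [IF export_allowed and can_delete and owner THEN role_admin]. ⇒ new: sso_linked, elevated, role_admin.
[2] (iii) [IF sso_linked and mfa_enrolled THEN audit_required]; (xi) [IF role_admin and owner THEN restricted_mode]. ⇒ new: audit_required, restricted_mode.
[3] (iv) [IF audit_required and restricted_mode THEN token_valid]. ⇒ new: token_valid.
Closure: {audit_required, break_glass, can_delete, elevated, export_allowed, member_of_group, mfa_enrolled, owner, restricted_mode, role_admin, role_editor, role_viewer, sso_linked, token_valid} — 14 facts.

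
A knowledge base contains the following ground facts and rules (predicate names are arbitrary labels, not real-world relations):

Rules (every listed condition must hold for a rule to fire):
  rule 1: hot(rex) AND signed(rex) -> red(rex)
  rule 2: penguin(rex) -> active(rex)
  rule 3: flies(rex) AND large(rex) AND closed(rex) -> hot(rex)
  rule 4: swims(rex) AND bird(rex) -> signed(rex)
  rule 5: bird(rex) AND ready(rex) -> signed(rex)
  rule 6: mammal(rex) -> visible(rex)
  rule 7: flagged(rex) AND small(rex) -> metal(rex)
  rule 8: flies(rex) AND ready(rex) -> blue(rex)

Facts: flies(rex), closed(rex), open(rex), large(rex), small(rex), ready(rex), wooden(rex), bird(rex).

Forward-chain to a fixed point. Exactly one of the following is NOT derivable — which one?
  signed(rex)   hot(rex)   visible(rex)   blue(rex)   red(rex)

Round 1 — rule 3, rule 5, rule 8, derive hot(rex), signed(rex), blue(rex).
Round 2 — rule 1, derive red(rex).
Derived: blue(rex) (round 1), red(rex) (round 2), hot(rex) (round 1), signed(rex) (round 1). visible(rex) never appears in any round.

visible(rex)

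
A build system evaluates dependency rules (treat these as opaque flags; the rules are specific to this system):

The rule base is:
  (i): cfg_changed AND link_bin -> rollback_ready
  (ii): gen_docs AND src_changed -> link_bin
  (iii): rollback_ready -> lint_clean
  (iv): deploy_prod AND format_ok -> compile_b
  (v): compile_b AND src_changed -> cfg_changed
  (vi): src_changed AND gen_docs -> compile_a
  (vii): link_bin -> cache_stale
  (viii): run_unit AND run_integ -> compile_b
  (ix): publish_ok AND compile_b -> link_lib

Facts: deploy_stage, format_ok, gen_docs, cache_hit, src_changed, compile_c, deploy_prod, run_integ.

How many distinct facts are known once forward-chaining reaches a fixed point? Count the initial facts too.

[1] (ii) [gen_docs AND src_changed -> link_bin]; (iv) [deploy_prod AND format_ok -> compile_b]; (vi) [src_changed AND gen_docs -> compile_a]. ⇒ new: link_bin, compile_b, compile_a.
[2] (v) [compile_b AND src_changed -> cfg_changed]; (vii) [link_bin -> cache_stale]. ⇒ new: cfg_changed, cache_stale.
[3] (i) [cfg_changed AND link_bin -> rollback_ready]. ⇒ new: rollback_ready.
[4] (iii) [rollback_ready -> lint_clean]. ⇒ new: lint_clean.
Closure: {cache_hit, cache_stale, cfg_changed, compile_a, compile_b, compile_c, deploy_prod, deploy_stage, format_ok, gen_docs, link_bin, lint_clean, rollback_ready, run_integ, src_changed} — 15 facts.

15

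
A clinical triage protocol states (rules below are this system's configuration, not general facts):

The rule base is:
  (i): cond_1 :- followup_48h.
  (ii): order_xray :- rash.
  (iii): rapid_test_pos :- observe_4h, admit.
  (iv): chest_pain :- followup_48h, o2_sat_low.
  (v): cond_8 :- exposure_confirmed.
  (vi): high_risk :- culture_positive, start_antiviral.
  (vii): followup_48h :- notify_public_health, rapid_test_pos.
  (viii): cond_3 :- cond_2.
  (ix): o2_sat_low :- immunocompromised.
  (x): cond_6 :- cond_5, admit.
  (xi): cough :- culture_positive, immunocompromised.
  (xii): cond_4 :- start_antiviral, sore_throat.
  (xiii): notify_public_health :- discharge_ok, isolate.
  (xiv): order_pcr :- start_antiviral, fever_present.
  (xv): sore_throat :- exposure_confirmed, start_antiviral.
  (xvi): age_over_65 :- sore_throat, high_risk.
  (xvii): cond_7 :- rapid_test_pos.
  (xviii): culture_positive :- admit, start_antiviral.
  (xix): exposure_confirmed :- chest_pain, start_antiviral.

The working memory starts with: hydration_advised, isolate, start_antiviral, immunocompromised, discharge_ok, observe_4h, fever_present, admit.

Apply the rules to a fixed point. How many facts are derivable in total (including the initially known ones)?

24

Round 1: (iii) [rapid_test_pos :- observe_4h, admit.]; (ix) [o2_sat_low :- immunocompromised.]; (xiii) [notify_public_health :- discharge_ok, isolate.]; (xiv) [order_pcr :- start_antiviral, fever_present.]; (xviii) [culture_positive :- admit, start_antiviral.]. New: rapid_test_pos, o2_sat_low, notify_public_health, order_pcr, culture_positive.
Round 2: (vi) [high_risk :- culture_positive, start_antiviral.]; (vii) [followup_48h :- notify_public_health, rapid_test_pos.]; (xi) [cough :- culture_positive, immunocompromised.]; (xvii) [cond_7 :- rapid_test_pos.]. New: high_risk, followup_48h, cough, cond_7.
Round 3: (i) [cond_1 :- followup_48h.]; (iv) [chest_pain :- followup_48h, o2_sat_low.]. New: cond_1, chest_pain.
Round 4: (xix) [exposure_confirmed :- chest_pain, start_antiviral.]. New: exposure_confirmed.
Round 5: (v) [cond_8 :- exposure_confirmed.]; (xv) [sore_throat :- exposure_confirmed, start_antiviral.]. New: cond_8, sore_throat.
Round 6: (xii) [cond_4 :- start_antiviral, sore_throat.]; (xvi) [age_over_65 :- sore_throat, high_risk.]. New: cond_4, age_over_65.
Closure: {admit, age_over_65, chest_pain, cond_1, cond_4, cond_7, cond_8, cough, culture_positive, discharge_ok, exposure_confirmed, fever_present, followup_48h, high_risk, hydration_advised, immunocompromised, isolate, notify_public_health, o2_sat_low, observe_4h, order_pcr, rapid_test_pos, sore_throat, start_antiviral} — 24 facts.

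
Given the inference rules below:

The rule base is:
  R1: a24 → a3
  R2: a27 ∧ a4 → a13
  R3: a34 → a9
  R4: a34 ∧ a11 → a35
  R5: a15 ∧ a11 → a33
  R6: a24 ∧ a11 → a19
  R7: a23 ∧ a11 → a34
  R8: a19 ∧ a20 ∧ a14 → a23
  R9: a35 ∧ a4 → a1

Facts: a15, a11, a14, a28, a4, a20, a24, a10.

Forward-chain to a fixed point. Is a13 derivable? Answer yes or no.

no

Round 1 fires R1, R5, R6, giving a3, a33, a19.
Round 2 fires R8, giving a23.
Round 3 fires R7, giving a34.
Round 4 fires R3, R4, giving a9, a35.
Round 5 fires R9, giving a1.
Fixed point reached. a13 is concluded only by R2; R2 needs a27 (never derived).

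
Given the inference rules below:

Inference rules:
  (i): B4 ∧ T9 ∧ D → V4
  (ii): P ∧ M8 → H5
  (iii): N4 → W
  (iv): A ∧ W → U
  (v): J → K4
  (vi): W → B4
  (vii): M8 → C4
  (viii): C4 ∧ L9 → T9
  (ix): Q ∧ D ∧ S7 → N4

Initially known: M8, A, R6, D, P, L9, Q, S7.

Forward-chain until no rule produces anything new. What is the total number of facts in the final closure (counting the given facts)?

16

Round 1: (ii) [P ∧ M8 → H5]; (vii) [M8 → C4]; (ix) [Q ∧ D ∧ S7 → N4]. Adds H5, C4, N4.
Round 2: (iii) [N4 → W]; (viii) [C4 ∧ L9 → T9]. Adds W, T9.
Round 3: (iv) [A ∧ W → U]; (vi) [W → B4]. Adds U, B4.
Round 4: (i) [B4 ∧ T9 ∧ D → V4]. Adds V4.
Closure: {A, B4, C4, D, H5, L9, M8, N4, P, Q, R6, S7, T9, U, V4, W} — 16 facts.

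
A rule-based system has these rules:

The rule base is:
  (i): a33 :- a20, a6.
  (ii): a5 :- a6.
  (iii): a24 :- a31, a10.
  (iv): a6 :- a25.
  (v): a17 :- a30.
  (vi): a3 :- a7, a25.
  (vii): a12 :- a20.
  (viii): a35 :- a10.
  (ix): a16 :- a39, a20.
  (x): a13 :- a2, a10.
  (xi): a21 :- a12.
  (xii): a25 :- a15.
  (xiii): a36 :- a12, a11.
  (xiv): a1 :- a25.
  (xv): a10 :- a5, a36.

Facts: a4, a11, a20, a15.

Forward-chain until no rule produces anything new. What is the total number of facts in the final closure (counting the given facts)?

14

Round 1: (vii) [a12 :- a20.]; (xii) [a25 :- a15.]. New: a12, a25.
Round 2: (iv) [a6 :- a25.]; (xi) [a21 :- a12.]; (xiii) [a36 :- a12, a11.]; (xiv) [a1 :- a25.]. New: a6, a21, a36, a1.
Round 3: (i) [a33 :- a20, a6.]; (ii) [a5 :- a6.]. New: a33, a5.
Round 4: (xv) [a10 :- a5, a36.]. New: a10.
Round 5: (viii) [a35 :- a10.]. New: a35.
Closure: {a1, a10, a11, a12, a15, a20, a21, a25, a33, a35, a36, a4, a5, a6} — 14 facts.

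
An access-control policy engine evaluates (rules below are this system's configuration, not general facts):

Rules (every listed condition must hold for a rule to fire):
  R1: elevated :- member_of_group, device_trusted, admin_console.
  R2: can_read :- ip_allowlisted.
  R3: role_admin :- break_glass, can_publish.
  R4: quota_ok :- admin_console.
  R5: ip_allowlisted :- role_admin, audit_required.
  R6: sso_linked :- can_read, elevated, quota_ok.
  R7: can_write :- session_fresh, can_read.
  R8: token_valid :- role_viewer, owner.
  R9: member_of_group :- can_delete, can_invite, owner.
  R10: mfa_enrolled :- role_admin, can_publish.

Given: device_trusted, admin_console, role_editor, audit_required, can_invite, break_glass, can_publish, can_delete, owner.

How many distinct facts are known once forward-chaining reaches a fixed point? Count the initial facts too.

17

Round 1: R3 [role_admin :- break_glass, can_publish.]; R4 [quota_ok :- admin_console.]; R9 [member_of_group :- can_delete, can_invite, owner.]. Adds role_admin, quota_ok, member_of_group.
Round 2: R1 [elevated :- member_of_group, device_trusted, admin_console.]; R5 [ip_allowlisted :- role_admin, audit_required.]; R10 [mfa_enrolled :- role_admin, can_publish.]. Adds elevated, ip_allowlisted, mfa_enrolled.
Round 3: R2 [can_read :- ip_allowlisted.]. Adds can_read.
Round 4: R6 [sso_linked :- can_read, elevated, quota_ok.]. Adds sso_linked.
Closure: {admin_console, audit_required, break_glass, can_delete, can_invite, can_publish, can_read, device_trusted, elevated, ip_allowlisted, member_of_group, mfa_enrolled, owner, quota_ok, role_admin, role_editor, sso_linked} — 17 facts.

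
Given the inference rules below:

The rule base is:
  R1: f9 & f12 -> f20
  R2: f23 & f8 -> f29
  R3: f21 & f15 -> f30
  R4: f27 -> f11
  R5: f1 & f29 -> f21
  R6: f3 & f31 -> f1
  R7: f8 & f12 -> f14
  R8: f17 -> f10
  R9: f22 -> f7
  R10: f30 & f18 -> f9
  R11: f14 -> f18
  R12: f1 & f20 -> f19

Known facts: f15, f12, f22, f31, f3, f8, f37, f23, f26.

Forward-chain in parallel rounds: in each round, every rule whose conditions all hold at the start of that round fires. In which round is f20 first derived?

Round 1: R2 [f23 & f8 -> f29]; R6 [f3 & f31 -> f1]; R7 [f8 & f12 -> f14]; R9 [f22 -> f7]. Adds f29, f1, f14, f7.
Round 2: R5 [f1 & f29 -> f21]; R11 [f14 -> f18]. Adds f21, f18.
Round 3: R3 [f21 & f15 -> f30]. Adds f30.
Round 4: R10 [f30 & f18 -> f9]. Adds f9.
Round 5: R1 [f9 & f12 -> f20]. Adds f20.
f20 first appears in round 5.

5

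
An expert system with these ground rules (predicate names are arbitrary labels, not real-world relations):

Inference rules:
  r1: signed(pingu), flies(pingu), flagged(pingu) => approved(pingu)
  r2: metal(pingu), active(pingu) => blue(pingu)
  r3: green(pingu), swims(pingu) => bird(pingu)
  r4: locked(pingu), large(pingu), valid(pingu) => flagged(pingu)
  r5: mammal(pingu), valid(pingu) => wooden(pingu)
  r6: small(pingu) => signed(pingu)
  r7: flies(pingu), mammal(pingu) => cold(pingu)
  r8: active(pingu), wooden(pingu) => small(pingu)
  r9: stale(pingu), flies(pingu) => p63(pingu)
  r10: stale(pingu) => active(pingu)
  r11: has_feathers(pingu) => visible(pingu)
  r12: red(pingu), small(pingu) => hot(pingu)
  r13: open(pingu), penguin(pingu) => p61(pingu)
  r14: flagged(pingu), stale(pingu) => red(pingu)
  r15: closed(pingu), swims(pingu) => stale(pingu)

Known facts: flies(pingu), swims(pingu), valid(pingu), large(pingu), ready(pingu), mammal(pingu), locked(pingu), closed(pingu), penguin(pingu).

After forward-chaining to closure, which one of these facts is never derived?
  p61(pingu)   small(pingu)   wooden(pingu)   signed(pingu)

p61(pingu)

Round 1 — r4, r5, r7, r15, derive flagged(pingu), wooden(pingu), cold(pingu), stale(pingu).
Round 2 — r9, r10, r14, derive p63(pingu), active(pingu), red(pingu).
Round 3 — r8, derive small(pingu).
Round 4 — r6, r12, derive signed(pingu), hot(pingu).
Round 5 — r1, derive approved(pingu).
Derived: small(pingu) (round 3), signed(pingu) (round 4), wooden(pingu) (round 1). p61(pingu) never appears in any round.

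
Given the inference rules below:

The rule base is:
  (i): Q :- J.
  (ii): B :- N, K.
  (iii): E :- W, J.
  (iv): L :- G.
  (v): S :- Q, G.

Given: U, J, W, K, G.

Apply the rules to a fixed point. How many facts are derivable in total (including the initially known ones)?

[1] (i) [Q :- J.]; (iii) [E :- W, J.]; (iv) [L :- G.]. ⇒ new: Q, E, L.
[2] (v) [S :- Q, G.]. ⇒ new: S.
Closure: {E, G, J, K, L, Q, S, U, W} — 9 facts.

9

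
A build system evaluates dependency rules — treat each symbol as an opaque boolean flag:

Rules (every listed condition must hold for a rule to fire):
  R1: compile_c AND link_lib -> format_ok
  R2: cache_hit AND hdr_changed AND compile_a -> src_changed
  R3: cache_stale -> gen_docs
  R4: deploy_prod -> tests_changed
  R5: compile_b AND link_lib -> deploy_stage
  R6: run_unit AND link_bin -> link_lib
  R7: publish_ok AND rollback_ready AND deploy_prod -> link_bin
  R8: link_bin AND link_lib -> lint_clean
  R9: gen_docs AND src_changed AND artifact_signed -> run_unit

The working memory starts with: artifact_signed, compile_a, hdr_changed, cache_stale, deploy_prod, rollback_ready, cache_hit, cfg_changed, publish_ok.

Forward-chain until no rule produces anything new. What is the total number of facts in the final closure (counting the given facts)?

16

Round 1: R2 [cache_hit AND hdr_changed AND compile_a -> src_changed]; R3 [cache_stale -> gen_docs]; R4 [deploy_prod -> tests_changed]; R7 [publish_ok AND rollback_ready AND deploy_prod -> link_bin]. New: src_changed, gen_docs, tests_changed, link_bin.
Round 2: R9 [gen_docs AND src_changed AND artifact_signed -> run_unit]. New: run_unit.
Round 3: R6 [run_unit AND link_bin -> link_lib]. New: link_lib.
Round 4: R8 [link_bin AND link_lib -> lint_clean]. New: lint_clean.
Closure: {artifact_signed, cache_hit, cache_stale, cfg_changed, compile_a, deploy_prod, gen_docs, hdr_changed, link_bin, link_lib, lint_clean, publish_ok, rollback_ready, run_unit, src_changed, tests_changed} — 16 facts.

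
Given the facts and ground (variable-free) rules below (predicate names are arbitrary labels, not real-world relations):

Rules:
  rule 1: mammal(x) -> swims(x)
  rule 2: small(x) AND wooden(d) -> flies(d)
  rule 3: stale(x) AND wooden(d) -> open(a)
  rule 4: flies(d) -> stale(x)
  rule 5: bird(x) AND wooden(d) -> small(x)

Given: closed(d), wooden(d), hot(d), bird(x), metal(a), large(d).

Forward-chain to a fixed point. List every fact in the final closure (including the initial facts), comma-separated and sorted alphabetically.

Round 1: rule 5 [bird(x) AND wooden(d) -> small(x)]. New: small(x).
Round 2: rule 2 [small(x) AND wooden(d) -> flies(d)]. New: flies(d).
Round 3: rule 4 [flies(d) -> stale(x)]. New: stale(x).
Round 4: rule 3 [stale(x) AND wooden(d) -> open(a)]. New: open(a).

bird(x), closed(d), flies(d), hot(d), large(d), metal(a), open(a), small(x), stale(x), wooden(d)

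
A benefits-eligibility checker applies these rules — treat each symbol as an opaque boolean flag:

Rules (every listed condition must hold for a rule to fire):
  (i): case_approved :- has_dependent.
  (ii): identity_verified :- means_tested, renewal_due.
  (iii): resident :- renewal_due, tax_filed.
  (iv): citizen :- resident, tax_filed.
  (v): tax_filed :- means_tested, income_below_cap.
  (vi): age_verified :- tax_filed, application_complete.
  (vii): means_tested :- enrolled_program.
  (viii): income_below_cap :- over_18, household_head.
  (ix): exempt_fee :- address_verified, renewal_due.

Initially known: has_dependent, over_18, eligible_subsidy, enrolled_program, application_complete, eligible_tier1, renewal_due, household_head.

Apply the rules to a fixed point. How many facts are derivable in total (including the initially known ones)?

Round 1: (i) [case_approved :- has_dependent.]; (vii) [means_tested :- enrolled_program.]; (viii) [income_below_cap :- over_18, household_head.]. Adds case_approved, means_tested, income_below_cap.
Round 2: (ii) [identity_verified :- means_tested, renewal_due.]; (v) [tax_filed :- means_tested, income_below_cap.]. Adds identity_verified, tax_filed.
Round 3: (iii) [resident :- renewal_due, tax_filed.]; (vi) [age_verified :- tax_filed, application_complete.]. Adds resident, age_verified.
Round 4: (iv) [citizen :- resident, tax_filed.]. Adds citizen.
Closure: {age_verified, application_complete, case_approved, citizen, eligible_subsidy, eligible_tier1, enrolled_program, has_dependent, household_head, identity_verified, income_below_cap, means_tested, over_18, renewal_due, resident, tax_filed} — 16 facts.

16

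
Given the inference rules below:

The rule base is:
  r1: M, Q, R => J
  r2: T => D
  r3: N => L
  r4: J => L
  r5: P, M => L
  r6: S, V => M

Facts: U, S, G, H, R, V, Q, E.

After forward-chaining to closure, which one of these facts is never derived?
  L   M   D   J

Round 1 — r6, derive M.
Round 2 — r1, derive J.
Round 3 — r4, derive L.
Derived: L (round 3), M (round 1), J (round 2). D never appears in any round.

D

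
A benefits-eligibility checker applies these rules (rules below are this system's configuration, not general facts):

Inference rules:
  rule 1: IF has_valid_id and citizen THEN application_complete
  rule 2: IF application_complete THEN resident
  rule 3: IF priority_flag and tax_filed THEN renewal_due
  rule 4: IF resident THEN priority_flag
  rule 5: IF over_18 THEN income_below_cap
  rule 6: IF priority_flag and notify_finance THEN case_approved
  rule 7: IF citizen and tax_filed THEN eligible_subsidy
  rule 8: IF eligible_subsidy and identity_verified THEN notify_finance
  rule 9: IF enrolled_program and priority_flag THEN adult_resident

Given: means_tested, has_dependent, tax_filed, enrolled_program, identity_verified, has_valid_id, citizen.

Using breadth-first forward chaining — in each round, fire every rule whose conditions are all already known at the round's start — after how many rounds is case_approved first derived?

4

[1] rule 1 [IF has_valid_id and citizen THEN application_complete]; rule 7 [IF citizen and tax_filed THEN eligible_subsidy]. ⇒ new: application_complete, eligible_subsidy.
[2] rule 2 [IF application_complete THEN resident]; rule 8 [IF eligible_subsidy and identity_verified THEN notify_finance]. ⇒ new: resident, notify_finance.
[3] rule 4 [IF resident THEN priority_flag]. ⇒ new: priority_flag.
[4] rule 3 [IF priority_flag and tax_filed THEN renewal_due]; rule 6 [IF priority_flag and notify_finance THEN case_approved]; rule 9 [IF enrolled_program and priority_flag THEN adult_resident]. ⇒ new: renewal_due, case_approved, adult_resident.
case_approved first appears in round 4.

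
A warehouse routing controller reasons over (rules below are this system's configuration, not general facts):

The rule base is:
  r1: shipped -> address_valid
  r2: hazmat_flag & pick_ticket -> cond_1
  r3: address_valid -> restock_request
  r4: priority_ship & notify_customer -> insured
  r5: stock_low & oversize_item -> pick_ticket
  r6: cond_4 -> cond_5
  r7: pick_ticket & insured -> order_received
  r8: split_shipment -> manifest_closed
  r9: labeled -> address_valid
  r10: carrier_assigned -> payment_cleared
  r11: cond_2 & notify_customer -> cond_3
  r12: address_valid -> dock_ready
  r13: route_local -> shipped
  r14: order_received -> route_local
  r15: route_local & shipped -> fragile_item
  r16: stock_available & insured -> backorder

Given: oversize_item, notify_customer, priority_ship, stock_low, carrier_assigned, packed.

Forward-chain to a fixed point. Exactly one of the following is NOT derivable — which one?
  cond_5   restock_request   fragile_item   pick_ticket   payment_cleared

cond_5

[1] r4 [priority_ship & notify_customer -> insured]; r5 [stock_low & oversize_item -> pick_ticket]; r10 [carrier_assigned -> payment_cleared]. ⇒ new: insured, pick_ticket, payment_cleared.
[2] r7 [pick_ticket & insured -> order_received]. ⇒ new: order_received.
[3] r14 [order_received -> route_local]. ⇒ new: route_local.
[4] r13 [route_local -> shipped]. ⇒ new: shipped.
[5] r1 [shipped -> address_valid]; r15 [route_local & shipped -> fragile_item]. ⇒ new: address_valid, fragile_item.
[6] r3 [address_valid -> restock_request]; r12 [address_valid -> dock_ready]. ⇒ new: restock_request, dock_ready.
Derived: pick_ticket (round 1), fragile_item (round 5), payment_cleared (round 1), restock_request (round 6). cond_5 never appears in any round.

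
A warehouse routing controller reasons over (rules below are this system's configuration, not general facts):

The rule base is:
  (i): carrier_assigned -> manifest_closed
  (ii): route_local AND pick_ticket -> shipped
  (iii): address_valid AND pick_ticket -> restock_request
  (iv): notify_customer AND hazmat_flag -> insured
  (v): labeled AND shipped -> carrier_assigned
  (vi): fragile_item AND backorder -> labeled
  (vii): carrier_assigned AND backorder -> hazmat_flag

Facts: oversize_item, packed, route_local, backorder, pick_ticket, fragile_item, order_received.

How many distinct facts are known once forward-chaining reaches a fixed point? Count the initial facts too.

12

Round 1: (ii) [route_local AND pick_ticket -> shipped]; (vi) [fragile_item AND backorder -> labeled]. Adds shipped, labeled.
Round 2: (v) [labeled AND shipped -> carrier_assigned]. Adds carrier_assigned.
Round 3: (i) [carrier_assigned -> manifest_closed]; (vii) [carrier_assigned AND backorder -> hazmat_flag]. Adds manifest_closed, hazmat_flag.
Closure: {backorder, carrier_assigned, fragile_item, hazmat_flag, labeled, manifest_closed, order_received, oversize_item, packed, pick_ticket, route_local, shipped} — 12 facts.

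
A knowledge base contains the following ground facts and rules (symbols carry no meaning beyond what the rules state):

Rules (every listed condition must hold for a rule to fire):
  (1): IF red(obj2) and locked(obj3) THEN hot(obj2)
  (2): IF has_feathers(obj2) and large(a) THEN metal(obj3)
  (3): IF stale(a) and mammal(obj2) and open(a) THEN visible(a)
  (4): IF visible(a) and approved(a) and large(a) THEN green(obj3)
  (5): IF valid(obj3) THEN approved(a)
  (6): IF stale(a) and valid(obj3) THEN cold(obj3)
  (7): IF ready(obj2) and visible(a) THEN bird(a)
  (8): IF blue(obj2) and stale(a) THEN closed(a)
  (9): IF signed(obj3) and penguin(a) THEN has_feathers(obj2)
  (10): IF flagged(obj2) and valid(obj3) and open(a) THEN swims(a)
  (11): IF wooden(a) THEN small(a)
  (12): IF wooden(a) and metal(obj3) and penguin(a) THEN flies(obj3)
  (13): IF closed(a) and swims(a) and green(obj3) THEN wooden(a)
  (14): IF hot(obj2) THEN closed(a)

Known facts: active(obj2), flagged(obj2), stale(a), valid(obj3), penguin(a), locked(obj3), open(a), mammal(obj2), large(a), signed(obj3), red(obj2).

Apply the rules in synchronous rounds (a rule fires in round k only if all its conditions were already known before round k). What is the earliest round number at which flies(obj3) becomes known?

4

Round 1: (1) [IF red(obj2) and locked(obj3) THEN hot(obj2)]; (3) [IF stale(a) and mammal(obj2) and open(a) THEN visible(a)]; (5) [IF valid(obj3) THEN approved(a)]; (6) [IF stale(a) and valid(obj3) THEN cold(obj3)]; (9) [IF signed(obj3) and penguin(a) THEN has_feathers(obj2)]; (10) [IF flagged(obj2) and valid(obj3) and open(a) THEN swims(a)]. Adds hot(obj2), visible(a), approved(a), cold(obj3), has_feathers(obj2), swims(a).
Round 2: (2) [IF has_feathers(obj2) and large(a) THEN metal(obj3)]; (4) [IF visible(a) and approved(a) and large(a) THEN green(obj3)]; (14) [IF hot(obj2) THEN closed(a)]. Adds metal(obj3), green(obj3), closed(a).
Round 3: (13) [IF closed(a) and swims(a) and green(obj3) THEN wooden(a)]. Adds wooden(a).
Round 4: (11) [IF wooden(a) THEN small(a)]; (12) [IF wooden(a) and metal(obj3) and penguin(a) THEN flies(obj3)]. Adds small(a), flies(obj3).
flies(obj3) first appears in round 4.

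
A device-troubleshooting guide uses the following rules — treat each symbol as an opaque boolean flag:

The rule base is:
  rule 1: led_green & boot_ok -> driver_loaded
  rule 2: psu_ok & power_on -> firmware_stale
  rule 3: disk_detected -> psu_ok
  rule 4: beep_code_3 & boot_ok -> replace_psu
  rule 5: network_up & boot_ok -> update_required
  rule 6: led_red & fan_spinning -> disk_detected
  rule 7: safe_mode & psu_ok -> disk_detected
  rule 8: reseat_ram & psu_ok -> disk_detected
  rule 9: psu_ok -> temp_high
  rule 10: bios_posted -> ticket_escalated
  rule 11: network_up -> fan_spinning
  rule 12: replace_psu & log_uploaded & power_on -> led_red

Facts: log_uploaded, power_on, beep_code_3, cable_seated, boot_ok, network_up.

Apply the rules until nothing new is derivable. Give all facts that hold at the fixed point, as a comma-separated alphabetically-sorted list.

beep_code_3, boot_ok, cable_seated, disk_detected, fan_spinning, firmware_stale, led_red, log_uploaded, network_up, power_on, psu_ok, replace_psu, temp_high, update_required

Round 1: rule 4 [beep_code_3 & boot_ok -> replace_psu]; rule 5 [network_up & boot_ok -> update_required]; rule 11 [network_up -> fan_spinning]. Adds replace_psu, update_required, fan_spinning.
Round 2: rule 12 [replace_psu & log_uploaded & power_on -> led_red]. Adds led_red.
Round 3: rule 6 [led_red & fan_spinning -> disk_detected]. Adds disk_detected.
Round 4: rule 3 [disk_detected -> psu_ok]. Adds psu_ok.
Round 5: rule 2 [psu_ok & power_on -> firmware_stale]; rule 9 [psu_ok -> temp_high]. Adds firmware_stale, temp_high.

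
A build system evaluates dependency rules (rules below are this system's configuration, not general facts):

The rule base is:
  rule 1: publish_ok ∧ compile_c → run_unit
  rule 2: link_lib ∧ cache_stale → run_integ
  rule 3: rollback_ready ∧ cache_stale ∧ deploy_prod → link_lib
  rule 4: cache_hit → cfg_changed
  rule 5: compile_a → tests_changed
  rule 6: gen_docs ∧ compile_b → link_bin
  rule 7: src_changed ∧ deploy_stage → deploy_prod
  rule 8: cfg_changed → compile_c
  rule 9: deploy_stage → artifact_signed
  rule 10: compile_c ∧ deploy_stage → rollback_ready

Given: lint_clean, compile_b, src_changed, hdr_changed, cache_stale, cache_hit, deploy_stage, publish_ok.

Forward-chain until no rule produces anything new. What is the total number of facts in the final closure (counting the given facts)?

16

Round 1: rule 4 [cache_hit → cfg_changed]; rule 7 [src_changed ∧ deploy_stage → deploy_prod]; rule 9 [deploy_stage → artifact_signed]. Adds cfg_changed, deploy_prod, artifact_signed.
Round 2: rule 8 [cfg_changed → compile_c]. Adds compile_c.
Round 3: rule 1 [publish_ok ∧ compile_c → run_unit]; rule 10 [compile_c ∧ deploy_stage → rollback_ready]. Adds run_unit, rollback_ready.
Round 4: rule 3 [rollback_ready ∧ cache_stale ∧ deploy_prod → link_lib]. Adds link_lib.
Round 5: rule 2 [link_lib ∧ cache_stale → run_integ]. Adds run_integ.
Closure: {artifact_signed, cache_hit, cache_stale, cfg_changed, compile_b, compile_c, deploy_prod, deploy_stage, hdr_changed, link_lib, lint_clean, publish_ok, rollback_ready, run_integ, run_unit, src_changed} — 16 facts.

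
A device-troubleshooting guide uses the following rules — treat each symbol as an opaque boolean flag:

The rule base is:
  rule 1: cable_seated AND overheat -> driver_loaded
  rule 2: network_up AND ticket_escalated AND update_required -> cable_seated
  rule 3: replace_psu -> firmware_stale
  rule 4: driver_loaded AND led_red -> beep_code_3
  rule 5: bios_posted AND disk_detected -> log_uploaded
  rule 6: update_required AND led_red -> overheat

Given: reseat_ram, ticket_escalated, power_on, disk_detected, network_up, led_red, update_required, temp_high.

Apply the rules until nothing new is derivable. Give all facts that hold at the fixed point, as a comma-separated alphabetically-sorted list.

Round 1 fires rule 2, rule 6, giving cable_seated, overheat.
Round 2 fires rule 1, giving driver_loaded.
Round 3 fires rule 4, giving beep_code_3.

beep_code_3, cable_seated, disk_detected, driver_loaded, led_red, network_up, overheat, power_on, reseat_ram, temp_high, ticket_escalated, update_required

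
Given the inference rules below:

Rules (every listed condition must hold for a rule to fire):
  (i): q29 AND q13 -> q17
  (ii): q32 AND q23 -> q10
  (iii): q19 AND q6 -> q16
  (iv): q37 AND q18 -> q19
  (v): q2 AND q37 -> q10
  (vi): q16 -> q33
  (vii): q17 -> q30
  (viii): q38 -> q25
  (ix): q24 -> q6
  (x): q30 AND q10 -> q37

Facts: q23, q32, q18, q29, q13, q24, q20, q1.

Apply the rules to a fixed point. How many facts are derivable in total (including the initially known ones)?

16

Round 1: (i) [q29 AND q13 -> q17]; (ii) [q32 AND q23 -> q10]; (ix) [q24 -> q6]. New: q17, q10, q6.
Round 2: (vii) [q17 -> q30]. New: q30.
Round 3: (x) [q30 AND q10 -> q37]. New: q37.
Round 4: (iv) [q37 AND q18 -> q19]. New: q19.
Round 5: (iii) [q19 AND q6 -> q16]. New: q16.
Round 6: (vi) [q16 -> q33]. New: q33.
Closure: {q1, q10, q13, q16, q17, q18, q19, q20, q23, q24, q29, q30, q32, q33, q37, q6} — 16 facts.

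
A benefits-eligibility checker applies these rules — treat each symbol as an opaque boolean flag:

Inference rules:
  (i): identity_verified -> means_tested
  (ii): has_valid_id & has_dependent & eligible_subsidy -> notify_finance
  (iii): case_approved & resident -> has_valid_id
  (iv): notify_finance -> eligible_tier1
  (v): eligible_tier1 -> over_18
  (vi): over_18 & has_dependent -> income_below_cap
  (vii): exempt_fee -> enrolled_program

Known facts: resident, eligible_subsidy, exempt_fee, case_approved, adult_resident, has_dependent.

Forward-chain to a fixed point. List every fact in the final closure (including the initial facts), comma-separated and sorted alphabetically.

Round 1 — (iii), (vii), derive has_valid_id, enrolled_program.
Round 2 — (ii), derive notify_finance.
Round 3 — (iv), derive eligible_tier1.
Round 4 — (v), derive over_18.
Round 5 — (vi), derive income_below_cap.

adult_resident, case_approved, eligible_subsidy, eligible_tier1, enrolled_program, exempt_fee, has_dependent, has_valid_id, income_below_cap, notify_finance, over_18, resident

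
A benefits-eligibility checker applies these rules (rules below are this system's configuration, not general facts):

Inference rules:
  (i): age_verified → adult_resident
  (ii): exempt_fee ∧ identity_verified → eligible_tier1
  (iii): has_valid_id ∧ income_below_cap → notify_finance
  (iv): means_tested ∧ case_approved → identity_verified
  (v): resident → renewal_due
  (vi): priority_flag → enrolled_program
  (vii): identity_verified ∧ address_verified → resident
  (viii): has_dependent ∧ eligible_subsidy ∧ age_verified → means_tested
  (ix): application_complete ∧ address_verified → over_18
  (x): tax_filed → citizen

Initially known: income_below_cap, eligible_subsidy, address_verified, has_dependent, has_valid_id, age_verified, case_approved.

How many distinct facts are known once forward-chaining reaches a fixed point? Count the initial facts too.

13

Round 1 fires (i), (iii), (viii), giving adult_resident, notify_finance, means_tested.
Round 2 fires (iv), giving identity_verified.
Round 3 fires (vii), giving resident.
Round 4 fires (v), giving renewal_due.
Closure: {address_verified, adult_resident, age_verified, case_approved, eligible_subsidy, has_dependent, has_valid_id, identity_verified, income_below_cap, means_tested, notify_finance, renewal_due, resident} — 13 facts.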